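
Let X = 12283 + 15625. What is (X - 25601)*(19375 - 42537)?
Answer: -53434734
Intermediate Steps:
X = 27908
(X - 25601)*(19375 - 42537) = (27908 - 25601)*(19375 - 42537) = 2307*(-23162) = -53434734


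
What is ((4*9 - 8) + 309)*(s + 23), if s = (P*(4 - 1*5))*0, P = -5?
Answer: 7751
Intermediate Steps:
s = 0 (s = -5*(4 - 1*5)*0 = -5*(4 - 5)*0 = -5*(-1)*0 = 5*0 = 0)
((4*9 - 8) + 309)*(s + 23) = ((4*9 - 8) + 309)*(0 + 23) = ((36 - 8) + 309)*23 = (28 + 309)*23 = 337*23 = 7751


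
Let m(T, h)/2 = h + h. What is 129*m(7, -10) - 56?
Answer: -5216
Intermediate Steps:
m(T, h) = 4*h (m(T, h) = 2*(h + h) = 2*(2*h) = 4*h)
129*m(7, -10) - 56 = 129*(4*(-10)) - 56 = 129*(-40) - 56 = -5160 - 56 = -5216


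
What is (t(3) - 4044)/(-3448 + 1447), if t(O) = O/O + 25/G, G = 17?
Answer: 22902/11339 ≈ 2.0198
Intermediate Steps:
t(O) = 42/17 (t(O) = O/O + 25/17 = 1 + 25*(1/17) = 1 + 25/17 = 42/17)
(t(3) - 4044)/(-3448 + 1447) = (42/17 - 4044)/(-3448 + 1447) = -68706/17/(-2001) = -68706/17*(-1/2001) = 22902/11339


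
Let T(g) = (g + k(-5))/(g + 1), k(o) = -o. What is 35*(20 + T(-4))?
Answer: 2065/3 ≈ 688.33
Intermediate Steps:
T(g) = (5 + g)/(1 + g) (T(g) = (g - 1*(-5))/(g + 1) = (g + 5)/(1 + g) = (5 + g)/(1 + g))
35*(20 + T(-4)) = 35*(20 + (5 - 4)/(1 - 4)) = 35*(20 + 1/(-3)) = 35*(20 - ⅓*1) = 35*(20 - ⅓) = 35*(59/3) = 2065/3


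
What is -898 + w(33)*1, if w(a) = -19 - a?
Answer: -950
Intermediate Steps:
-898 + w(33)*1 = -898 + (-19 - 1*33)*1 = -898 + (-19 - 33)*1 = -898 - 52*1 = -898 - 52 = -950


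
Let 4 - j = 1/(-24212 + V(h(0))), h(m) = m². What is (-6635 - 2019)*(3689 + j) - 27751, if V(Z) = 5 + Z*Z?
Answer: -774308664065/24207 ≈ -3.1987e+7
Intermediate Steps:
V(Z) = 5 + Z²
j = 96829/24207 (j = 4 - 1/(-24212 + (5 + (0²)²)) = 4 - 1/(-24212 + (5 + 0²)) = 4 - 1/(-24212 + (5 + 0)) = 4 - 1/(-24212 + 5) = 4 - 1/(-24207) = 4 - 1*(-1/24207) = 4 + 1/24207 = 96829/24207 ≈ 4.0000)
(-6635 - 2019)*(3689 + j) - 27751 = (-6635 - 2019)*(3689 + 96829/24207) - 27751 = -8654*89396452/24207 - 27751 = -773636895608/24207 - 27751 = -774308664065/24207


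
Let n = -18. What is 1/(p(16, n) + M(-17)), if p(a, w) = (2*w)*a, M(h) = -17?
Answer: -1/593 ≈ -0.0016863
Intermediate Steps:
p(a, w) = 2*a*w
1/(p(16, n) + M(-17)) = 1/(2*16*(-18) - 17) = 1/(-576 - 17) = 1/(-593) = -1/593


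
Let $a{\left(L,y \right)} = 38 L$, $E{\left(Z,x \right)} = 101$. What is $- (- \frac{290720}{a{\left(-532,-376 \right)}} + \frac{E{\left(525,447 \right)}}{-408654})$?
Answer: $- \frac{14850231133}{1032668658} \approx -14.38$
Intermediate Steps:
$- (- \frac{290720}{a{\left(-532,-376 \right)}} + \frac{E{\left(525,447 \right)}}{-408654}) = - (- \frac{290720}{38 \left(-532\right)} + \frac{101}{-408654}) = - (- \frac{290720}{-20216} + 101 \left(- \frac{1}{408654}\right)) = - (\left(-290720\right) \left(- \frac{1}{20216}\right) - \frac{101}{408654}) = - (\frac{36340}{2527} - \frac{101}{408654}) = \left(-1\right) \frac{14850231133}{1032668658} = - \frac{14850231133}{1032668658}$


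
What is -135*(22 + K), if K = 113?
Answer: -18225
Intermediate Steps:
-135*(22 + K) = -135*(22 + 113) = -135*135 = -18225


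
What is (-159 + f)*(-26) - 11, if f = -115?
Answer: 7113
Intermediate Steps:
(-159 + f)*(-26) - 11 = (-159 - 115)*(-26) - 11 = -274*(-26) - 11 = 7124 - 11 = 7113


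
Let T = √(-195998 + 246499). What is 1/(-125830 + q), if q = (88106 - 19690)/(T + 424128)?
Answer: -11317419430718321/1424069061356185088038 + 17104*√50501/712034530678092544019 ≈ -7.9472e-6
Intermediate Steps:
T = √50501 ≈ 224.72
q = 68416/(424128 + √50501) (q = (88106 - 19690)/(√50501 + 424128) = 68416/(424128 + √50501) ≈ 0.16122)
1/(-125830 + q) = 1/(-125830 + (29017141248/179884509883 - 68416*√50501/179884509883)) = 1/(-22634838861436642/179884509883 - 68416*√50501/179884509883)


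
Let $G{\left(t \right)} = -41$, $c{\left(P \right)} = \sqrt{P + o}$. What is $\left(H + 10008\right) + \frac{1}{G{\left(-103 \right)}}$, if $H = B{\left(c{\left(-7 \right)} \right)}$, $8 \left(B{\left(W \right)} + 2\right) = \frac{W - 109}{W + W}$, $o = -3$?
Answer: $\frac{6563961}{656} + \frac{109 i \sqrt{10}}{160} \approx 10006.0 + 2.1543 i$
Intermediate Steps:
$c{\left(P \right)} = \sqrt{-3 + P}$ ($c{\left(P \right)} = \sqrt{P - 3} = \sqrt{-3 + P}$)
$B{\left(W \right)} = -2 + \frac{-109 + W}{16 W}$ ($B{\left(W \right)} = -2 + \frac{\left(W - 109\right) \frac{1}{W + W}}{8} = -2 + \frac{\left(-109 + W\right) \frac{1}{2 W}}{8} = -2 + \frac{\frac{1}{2} \frac{1}{W} \left(-109 + W\right)}{8} = -2 + \frac{-109 + W}{16 W}$)
$H = - \frac{i \sqrt{10} \left(-109 - 31 i \sqrt{10}\right)}{160}$ ($H = \frac{-109 - 31 \sqrt{-3 - 7}}{16 \sqrt{-3 - 7}} = \frac{-109 - 31 \sqrt{-10}}{16 \sqrt{-10}} = \frac{-109 - 31 i \sqrt{10}}{16 i \sqrt{10}} = \frac{- \frac{i \sqrt{10}}{10} \left(-109 - 31 i \sqrt{10}\right)}{16} = - \frac{i \sqrt{10} \left(-109 - 31 i \sqrt{10}\right)}{160} \approx -1.9375 + 2.1543 i$)
$\left(H + 10008\right) + \frac{1}{G{\left(-103 \right)}} = \left(\left(- \frac{31}{16} + \frac{109 i \sqrt{10}}{160}\right) + 10008\right) + \frac{1}{-41} = \left(\frac{160097}{16} + \frac{109 i \sqrt{10}}{160}\right) - \frac{1}{41} = \frac{6563961}{656} + \frac{109 i \sqrt{10}}{160}$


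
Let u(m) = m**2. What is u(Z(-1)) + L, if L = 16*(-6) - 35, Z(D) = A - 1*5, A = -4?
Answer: -50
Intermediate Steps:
Z(D) = -9 (Z(D) = -4 - 1*5 = -4 - 5 = -9)
L = -131 (L = -96 - 35 = -131)
u(Z(-1)) + L = (-9)**2 - 131 = 81 - 131 = -50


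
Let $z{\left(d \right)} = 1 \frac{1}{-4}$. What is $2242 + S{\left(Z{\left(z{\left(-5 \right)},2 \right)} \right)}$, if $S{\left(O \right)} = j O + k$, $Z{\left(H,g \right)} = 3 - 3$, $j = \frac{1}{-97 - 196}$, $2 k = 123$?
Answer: $\frac{4607}{2} \approx 2303.5$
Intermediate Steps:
$z{\left(d \right)} = - \frac{1}{4}$ ($z{\left(d \right)} = 1 \left(- \frac{1}{4}\right) = - \frac{1}{4}$)
$k = \frac{123}{2}$ ($k = \frac{1}{2} \cdot 123 = \frac{123}{2} \approx 61.5$)
$j = - \frac{1}{293}$ ($j = \frac{1}{-293} = - \frac{1}{293} \approx -0.003413$)
$Z{\left(H,g \right)} = 0$
$S{\left(O \right)} = \frac{123}{2} - \frac{O}{293}$ ($S{\left(O \right)} = - \frac{O}{293} + \frac{123}{2} = \frac{123}{2} - \frac{O}{293}$)
$2242 + S{\left(Z{\left(z{\left(-5 \right)},2 \right)} \right)} = 2242 + \left(\frac{123}{2} - 0\right) = 2242 + \left(\frac{123}{2} + 0\right) = 2242 + \frac{123}{2} = \frac{4607}{2}$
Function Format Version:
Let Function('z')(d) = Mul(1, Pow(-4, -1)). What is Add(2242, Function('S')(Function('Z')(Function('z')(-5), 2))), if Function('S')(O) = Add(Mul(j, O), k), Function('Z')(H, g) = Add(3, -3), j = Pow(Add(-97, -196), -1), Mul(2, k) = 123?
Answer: Rational(4607, 2) ≈ 2303.5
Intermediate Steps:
Function('z')(d) = Rational(-1, 4) (Function('z')(d) = Mul(1, Rational(-1, 4)) = Rational(-1, 4))
k = Rational(123, 2) (k = Mul(Rational(1, 2), 123) = Rational(123, 2) ≈ 61.500)
j = Rational(-1, 293) (j = Pow(-293, -1) = Rational(-1, 293) ≈ -0.0034130)
Function('Z')(H, g) = 0
Function('S')(O) = Add(Rational(123, 2), Mul(Rational(-1, 293), O)) (Function('S')(O) = Add(Mul(Rational(-1, 293), O), Rational(123, 2)) = Add(Rational(123, 2), Mul(Rational(-1, 293), O)))
Add(2242, Function('S')(Function('Z')(Function('z')(-5), 2))) = Add(2242, Add(Rational(123, 2), Mul(Rational(-1, 293), 0))) = Add(2242, Add(Rational(123, 2), 0)) = Add(2242, Rational(123, 2)) = Rational(4607, 2)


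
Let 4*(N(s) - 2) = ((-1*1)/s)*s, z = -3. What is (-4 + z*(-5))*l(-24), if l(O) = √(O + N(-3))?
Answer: 11*I*√89/2 ≈ 51.887*I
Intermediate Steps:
N(s) = 7/4 (N(s) = 2 + (((-1*1)/s)*s)/4 = 2 + ((-1/s)*s)/4 = 2 + (¼)*(-1) = 2 - ¼ = 7/4)
l(O) = √(7/4 + O) (l(O) = √(O + 7/4) = √(7/4 + O))
(-4 + z*(-5))*l(-24) = (-4 - 3*(-5))*(√(7 + 4*(-24))/2) = (-4 + 15)*(√(7 - 96)/2) = 11*(√(-89)/2) = 11*((I*√89)/2) = 11*(I*√89/2) = 11*I*√89/2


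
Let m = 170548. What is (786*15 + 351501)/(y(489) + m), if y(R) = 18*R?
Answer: 363291/179350 ≈ 2.0256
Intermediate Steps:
(786*15 + 351501)/(y(489) + m) = (786*15 + 351501)/(18*489 + 170548) = (11790 + 351501)/(8802 + 170548) = 363291/179350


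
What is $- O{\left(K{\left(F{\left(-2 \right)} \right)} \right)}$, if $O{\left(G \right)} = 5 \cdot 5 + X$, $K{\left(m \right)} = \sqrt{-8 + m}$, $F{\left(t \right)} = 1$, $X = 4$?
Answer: $-29$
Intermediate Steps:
$O{\left(G \right)} = 29$ ($O{\left(G \right)} = 5 \cdot 5 + 4 = 25 + 4 = 29$)
$- O{\left(K{\left(F{\left(-2 \right)} \right)} \right)} = \left(-1\right) 29 = -29$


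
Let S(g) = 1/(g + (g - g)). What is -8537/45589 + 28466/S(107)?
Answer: 138857794181/45589 ≈ 3.0459e+6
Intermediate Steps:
S(g) = 1/g (S(g) = 1/(g + 0) = 1/g)
-8537/45589 + 28466/S(107) = -8537/45589 + 28466/(1/107) = -8537*1/45589 + 28466/(1/107) = -8537/45589 + 28466*107 = -8537/45589 + 3045862 = 138857794181/45589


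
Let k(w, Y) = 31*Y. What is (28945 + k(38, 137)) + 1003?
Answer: 34195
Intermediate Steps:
(28945 + k(38, 137)) + 1003 = (28945 + 31*137) + 1003 = (28945 + 4247) + 1003 = 33192 + 1003 = 34195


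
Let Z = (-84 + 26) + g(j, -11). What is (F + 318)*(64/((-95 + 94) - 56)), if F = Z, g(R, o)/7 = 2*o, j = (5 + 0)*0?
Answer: -6784/57 ≈ -119.02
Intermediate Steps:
j = 0 (j = 5*0 = 0)
g(R, o) = 14*o (g(R, o) = 7*(2*o) = 14*o)
Z = -212 (Z = (-84 + 26) + 14*(-11) = -58 - 154 = -212)
F = -212
(F + 318)*(64/((-95 + 94) - 56)) = (-212 + 318)*(64/((-95 + 94) - 56)) = 106*(64/(-1 - 56)) = 106*(64/(-57)) = 106*(64*(-1/57)) = 106*(-64/57) = -6784/57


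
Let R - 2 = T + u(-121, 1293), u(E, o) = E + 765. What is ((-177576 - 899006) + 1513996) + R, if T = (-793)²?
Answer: 1066909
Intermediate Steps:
T = 628849
u(E, o) = 765 + E
R = 629495 (R = 2 + (628849 + (765 - 121)) = 2 + (628849 + 644) = 2 + 629493 = 629495)
((-177576 - 899006) + 1513996) + R = ((-177576 - 899006) + 1513996) + 629495 = (-1076582 + 1513996) + 629495 = 437414 + 629495 = 1066909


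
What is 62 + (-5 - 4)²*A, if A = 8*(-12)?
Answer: -7714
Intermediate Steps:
A = -96
62 + (-5 - 4)²*A = 62 + (-5 - 4)²*(-96) = 62 + (-9)²*(-96) = 62 + 81*(-96) = 62 - 7776 = -7714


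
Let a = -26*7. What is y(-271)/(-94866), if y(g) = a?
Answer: 91/47433 ≈ 0.0019185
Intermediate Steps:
a = -182
y(g) = -182
y(-271)/(-94866) = -182/(-94866) = -182*(-1/94866) = 91/47433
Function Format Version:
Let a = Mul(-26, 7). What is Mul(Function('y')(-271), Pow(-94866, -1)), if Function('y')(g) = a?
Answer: Rational(91, 47433) ≈ 0.0019185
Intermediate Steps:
a = -182
Function('y')(g) = -182
Mul(Function('y')(-271), Pow(-94866, -1)) = Mul(-182, Pow(-94866, -1)) = Mul(-182, Rational(-1, 94866)) = Rational(91, 47433)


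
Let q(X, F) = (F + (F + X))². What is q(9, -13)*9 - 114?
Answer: 2487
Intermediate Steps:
q(X, F) = (X + 2*F)²
q(9, -13)*9 - 114 = (9 + 2*(-13))²*9 - 114 = (9 - 26)²*9 - 114 = (-17)²*9 - 114 = 289*9 - 114 = 2601 - 114 = 2487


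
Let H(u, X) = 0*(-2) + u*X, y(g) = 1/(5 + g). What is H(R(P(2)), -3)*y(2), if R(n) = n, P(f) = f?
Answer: -6/7 ≈ -0.85714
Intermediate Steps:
H(u, X) = X*u (H(u, X) = 0 + X*u = X*u)
H(R(P(2)), -3)*y(2) = (-3*2)/(5 + 2) = -6/7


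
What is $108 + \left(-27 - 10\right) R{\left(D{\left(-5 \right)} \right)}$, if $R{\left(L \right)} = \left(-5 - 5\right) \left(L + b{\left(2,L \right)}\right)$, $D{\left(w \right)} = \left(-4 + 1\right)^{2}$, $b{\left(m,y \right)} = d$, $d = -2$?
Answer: $2698$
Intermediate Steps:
$b{\left(m,y \right)} = -2$
$D{\left(w \right)} = 9$ ($D{\left(w \right)} = \left(-3\right)^{2} = 9$)
$R{\left(L \right)} = 20 - 10 L$ ($R{\left(L \right)} = \left(-5 - 5\right) \left(L - 2\right) = - 10 \left(-2 + L\right) = 20 - 10 L$)
$108 + \left(-27 - 10\right) R{\left(D{\left(-5 \right)} \right)} = 108 + \left(-27 - 10\right) \left(20 - 90\right) = 108 - 37 \left(20 - 90\right) = 108 - -2590 = 108 + 2590 = 2698$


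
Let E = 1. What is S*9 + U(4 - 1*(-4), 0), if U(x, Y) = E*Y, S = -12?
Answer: -108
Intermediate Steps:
U(x, Y) = Y (U(x, Y) = 1*Y = Y)
S*9 + U(4 - 1*(-4), 0) = -12*9 + 0 = -108 + 0 = -108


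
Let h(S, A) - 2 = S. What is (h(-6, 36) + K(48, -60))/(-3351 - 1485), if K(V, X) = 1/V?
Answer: 191/232128 ≈ 0.00082282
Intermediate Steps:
h(S, A) = 2 + S
(h(-6, 36) + K(48, -60))/(-3351 - 1485) = ((2 - 6) + 1/48)/(-3351 - 1485) = (-4 + 1/48)/(-4836) = -191/48*(-1/4836) = 191/232128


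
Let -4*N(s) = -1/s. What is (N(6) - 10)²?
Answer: 57121/576 ≈ 99.168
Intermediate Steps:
N(s) = 1/(4*s) (N(s) = -(-1)/(4*s) = 1/(4*s))
(N(6) - 10)² = ((¼)/6 - 10)² = ((¼)*(⅙) - 10)² = (1/24 - 10)² = (-239/24)² = 57121/576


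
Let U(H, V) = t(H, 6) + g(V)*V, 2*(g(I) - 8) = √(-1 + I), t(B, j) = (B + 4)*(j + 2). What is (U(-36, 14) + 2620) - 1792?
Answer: 684 + 7*√13 ≈ 709.24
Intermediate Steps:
t(B, j) = (2 + j)*(4 + B) (t(B, j) = (4 + B)*(2 + j) = (2 + j)*(4 + B))
g(I) = 8 + √(-1 + I)/2
U(H, V) = 32 + 8*H + V*(8 + √(-1 + V)/2) (U(H, V) = (8 + 2*H + 4*6 + H*6) + (8 + √(-1 + V)/2)*V = (8 + 2*H + 24 + 6*H) + V*(8 + √(-1 + V)/2) = (32 + 8*H) + V*(8 + √(-1 + V)/2) = 32 + 8*H + V*(8 + √(-1 + V)/2))
(U(-36, 14) + 2620) - 1792 = ((32 + 8*(-36) + (½)*14*(16 + √(-1 + 14))) + 2620) - 1792 = ((32 - 288 + (½)*14*(16 + √13)) + 2620) - 1792 = ((32 - 288 + (112 + 7*√13)) + 2620) - 1792 = ((-144 + 7*√13) + 2620) - 1792 = (2476 + 7*√13) - 1792 = 684 + 7*√13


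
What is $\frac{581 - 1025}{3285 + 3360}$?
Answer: $- \frac{148}{2215} \approx -0.066817$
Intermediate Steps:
$\frac{581 - 1025}{3285 + 3360} = - \frac{444}{6645} = \left(-444\right) \frac{1}{6645} = - \frac{148}{2215}$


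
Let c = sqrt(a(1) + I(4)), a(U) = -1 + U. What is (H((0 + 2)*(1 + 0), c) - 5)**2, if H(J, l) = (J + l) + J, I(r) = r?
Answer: 1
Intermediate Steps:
c = 2 (c = sqrt((-1 + 1) + 4) = sqrt(0 + 4) = sqrt(4) = 2)
H(J, l) = l + 2*J
(H((0 + 2)*(1 + 0), c) - 5)**2 = ((2 + 2*((0 + 2)*(1 + 0))) - 5)**2 = ((2 + 2*(2*1)) - 5)**2 = ((2 + 2*2) - 5)**2 = ((2 + 4) - 5)**2 = (6 - 5)**2 = 1**2 = 1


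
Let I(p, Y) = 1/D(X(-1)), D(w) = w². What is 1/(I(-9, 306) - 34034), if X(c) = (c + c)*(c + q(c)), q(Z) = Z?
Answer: -16/544543 ≈ -2.9382e-5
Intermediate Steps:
X(c) = 4*c² (X(c) = (c + c)*(c + c) = (2*c)*(2*c) = 4*c²)
I(p, Y) = 1/16 (I(p, Y) = 1/((4*(-1)²)²) = 1/((4*1)²) = 1/(4²) = 1/16)
1/(I(-9, 306) - 34034) = 1/(1/16 - 34034) = 1/(-544543/16) = -16/544543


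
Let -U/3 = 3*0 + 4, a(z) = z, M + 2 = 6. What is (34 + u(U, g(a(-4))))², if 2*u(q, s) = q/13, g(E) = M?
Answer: 190096/169 ≈ 1124.8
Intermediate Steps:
M = 4 (M = -2 + 6 = 4)
U = -12 (U = -3*(3*0 + 4) = -3*(0 + 4) = -3*4 = -12)
g(E) = 4
u(q, s) = q/26 (u(q, s) = (q/13)/2 = q/26)
(34 + u(U, g(a(-4))))² = (34 + (1/26)*(-12))² = (34 - 6/13)² = (436/13)² = 190096/169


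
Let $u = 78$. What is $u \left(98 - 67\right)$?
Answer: $2418$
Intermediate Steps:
$u \left(98 - 67\right) = 78 \left(98 - 67\right) = 78 \cdot 31 = 2418$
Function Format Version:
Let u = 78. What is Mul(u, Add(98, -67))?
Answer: 2418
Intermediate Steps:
Mul(u, Add(98, -67)) = Mul(78, Add(98, -67)) = Mul(78, 31) = 2418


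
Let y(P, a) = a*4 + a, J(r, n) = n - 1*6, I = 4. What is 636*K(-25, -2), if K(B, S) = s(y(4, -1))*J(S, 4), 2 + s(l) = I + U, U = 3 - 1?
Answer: -5088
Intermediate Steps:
U = 2
J(r, n) = -6 + n (J(r, n) = n - 6 = -6 + n)
y(P, a) = 5*a (y(P, a) = 4*a + a = 5*a)
s(l) = 4 (s(l) = -2 + (4 + 2) = -2 + 6 = 4)
K(B, S) = -8 (K(B, S) = 4*(-6 + 4) = 4*(-2) = -8)
636*K(-25, -2) = 636*(-8) = -5088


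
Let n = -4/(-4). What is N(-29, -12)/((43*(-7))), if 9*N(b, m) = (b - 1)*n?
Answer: 10/903 ≈ 0.011074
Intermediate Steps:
n = 1 (n = -4*(-¼) = 1)
N(b, m) = -⅑ + b/9 (N(b, m) = ((b - 1)*1)/9 = ((-1 + b)*1)/9 = (-1 + b)/9 = -⅑ + b/9)
N(-29, -12)/((43*(-7))) = (-⅑ + (⅑)*(-29))/((43*(-7))) = (-⅑ - 29/9)/(-301) = -10/3*(-1/301) = 10/903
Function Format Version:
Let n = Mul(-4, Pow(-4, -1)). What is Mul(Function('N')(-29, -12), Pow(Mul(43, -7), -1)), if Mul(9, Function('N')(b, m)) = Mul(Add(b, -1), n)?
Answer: Rational(10, 903) ≈ 0.011074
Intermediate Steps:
n = 1 (n = Mul(-4, Rational(-1, 4)) = 1)
Function('N')(b, m) = Add(Rational(-1, 9), Mul(Rational(1, 9), b)) (Function('N')(b, m) = Mul(Rational(1, 9), Mul(Add(b, -1), 1)) = Mul(Rational(1, 9), Mul(Add(-1, b), 1)) = Mul(Rational(1, 9), Add(-1, b)) = Add(Rational(-1, 9), Mul(Rational(1, 9), b)))
Mul(Function('N')(-29, -12), Pow(Mul(43, -7), -1)) = Mul(Add(Rational(-1, 9), Mul(Rational(1, 9), -29)), Pow(Mul(43, -7), -1)) = Mul(Add(Rational(-1, 9), Rational(-29, 9)), Pow(-301, -1)) = Mul(Rational(-10, 3), Rational(-1, 301)) = Rational(10, 903)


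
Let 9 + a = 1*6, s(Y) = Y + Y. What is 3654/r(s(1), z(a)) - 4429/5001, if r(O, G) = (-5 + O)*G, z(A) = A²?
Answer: -227077/1667 ≈ -136.22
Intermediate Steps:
s(Y) = 2*Y
a = -3 (a = -9 + 1*6 = -9 + 6 = -3)
r(O, G) = G*(-5 + O)
3654/r(s(1), z(a)) - 4429/5001 = 3654/(((-3)²*(-5 + 2*1))) - 4429/5001 = 3654/((9*(-5 + 2))) - 4429*1/5001 = 3654/((9*(-3))) - 4429/5001 = 3654/(-27) - 4429/5001 = 3654*(-1/27) - 4429/5001 = -406/3 - 4429/5001 = -227077/1667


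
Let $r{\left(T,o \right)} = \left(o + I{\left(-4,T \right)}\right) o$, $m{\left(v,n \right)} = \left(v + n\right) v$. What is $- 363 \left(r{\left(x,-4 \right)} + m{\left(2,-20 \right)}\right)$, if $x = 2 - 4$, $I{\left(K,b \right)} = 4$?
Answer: $13068$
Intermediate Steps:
$m{\left(v,n \right)} = v \left(n + v\right)$ ($m{\left(v,n \right)} = \left(n + v\right) v = v \left(n + v\right)$)
$x = -2$
$r{\left(T,o \right)} = o \left(4 + o\right)$ ($r{\left(T,o \right)} = \left(o + 4\right) o = \left(4 + o\right) o = o \left(4 + o\right)$)
$- 363 \left(r{\left(x,-4 \right)} + m{\left(2,-20 \right)}\right) = - 363 \left(- 4 \left(4 - 4\right) + 2 \left(-20 + 2\right)\right) = - 363 \left(\left(-4\right) 0 + 2 \left(-18\right)\right) = - 363 \left(0 - 36\right) = \left(-363\right) \left(-36\right) = 13068$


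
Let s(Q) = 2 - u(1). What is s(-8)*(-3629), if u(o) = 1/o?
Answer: -3629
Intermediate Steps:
s(Q) = 1 (s(Q) = 2 - 1/1 = 2 - 1*1 = 2 - 1 = 1)
s(-8)*(-3629) = 1*(-3629) = -3629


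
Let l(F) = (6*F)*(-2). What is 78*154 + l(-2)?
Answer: 12036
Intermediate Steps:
l(F) = -12*F
78*154 + l(-2) = 78*154 - 12*(-2) = 12012 + 24 = 12036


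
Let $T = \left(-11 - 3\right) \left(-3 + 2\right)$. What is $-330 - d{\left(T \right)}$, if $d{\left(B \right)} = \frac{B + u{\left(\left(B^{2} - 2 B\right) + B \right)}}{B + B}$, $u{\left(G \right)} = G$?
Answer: $-337$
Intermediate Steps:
$T = 14$ ($T = \left(-14\right) \left(-1\right) = 14$)
$d{\left(B \right)} = \frac{B}{2}$ ($d{\left(B \right)} = \frac{B + \left(\left(B^{2} - 2 B\right) + B\right)}{B + B} = \frac{B + \left(B^{2} - B\right)}{2 B} = B^{2} \frac{1}{2 B} = \frac{B}{2}$)
$-330 - d{\left(T \right)} = -330 - \frac{1}{2} \cdot 14 = -330 - 7 = -337$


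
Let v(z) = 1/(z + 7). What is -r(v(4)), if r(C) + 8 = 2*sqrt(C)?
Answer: 8 - 2*sqrt(11)/11 ≈ 7.3970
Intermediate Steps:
v(z) = 1/(7 + z)
r(C) = -8 + 2*sqrt(C)
-r(v(4)) = -(-8 + 2*sqrt(1/(7 + 4))) = -(-8 + 2*sqrt(1/11)) = -(-8 + 2*(sqrt(11)/11)) = -(-8 + 2*sqrt(11)/11) = 8 - 2*sqrt(11)/11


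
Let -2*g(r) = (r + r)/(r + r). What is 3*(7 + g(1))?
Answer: 39/2 ≈ 19.500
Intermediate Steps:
g(r) = -½ (g(r) = -(r + r)/(2*(r + r)) = -2*r/(2*(2*r)) = -2*r*1/(2*r)/2 = -½*1 = -½)
3*(7 + g(1)) = 3*(7 - ½) = 3*(13/2) = 39/2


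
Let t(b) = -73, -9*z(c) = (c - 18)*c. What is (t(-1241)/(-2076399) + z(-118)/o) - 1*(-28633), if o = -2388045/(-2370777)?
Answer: 14800003082908816/550948249995 ≈ 26863.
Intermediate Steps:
o = 796015/790259 (o = -2388045*(-1/2370777) = 796015/790259 ≈ 1.0073)
z(c) = -c*(-18 + c)/9 (z(c) = -(c - 18)*c/9 = -(-18 + c)*c/9 = -c*(-18 + c)/9)
(t(-1241)/(-2076399) + z(-118)/o) - 1*(-28633) = (-73/(-2076399) + ((1/9)*(-118)*(18 - 1*(-118)))/(796015/790259)) - 1*(-28633) = (-73*(-1/2076399) + ((1/9)*(-118)*(18 + 118))*(790259/796015)) + 28633 = (73/2076399 + ((1/9)*(-118)*136)*(790259/796015)) + 28633 = (73/2076399 - 16048/9*790259/796015) + 28633 = (73/2076399 - 12682076432/7164135) + 28633 = -975298159198019/550948249995 + 28633 = 14800003082908816/550948249995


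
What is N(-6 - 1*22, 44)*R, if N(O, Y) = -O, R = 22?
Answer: 616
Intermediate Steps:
N(-6 - 1*22, 44)*R = -(-6 - 1*22)*22 = -(-6 - 22)*22 = -1*(-28)*22 = 28*22 = 616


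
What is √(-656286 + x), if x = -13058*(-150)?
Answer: √1302414 ≈ 1141.2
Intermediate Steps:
x = 1958700
√(-656286 + x) = √(-656286 + 1958700) = √1302414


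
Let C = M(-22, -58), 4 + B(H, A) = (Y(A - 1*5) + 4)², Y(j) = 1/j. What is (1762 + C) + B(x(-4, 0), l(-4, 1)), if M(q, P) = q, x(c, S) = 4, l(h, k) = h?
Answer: 141841/81 ≈ 1751.1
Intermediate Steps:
B(H, A) = -4 + (4 + 1/(-5 + A))² (B(H, A) = -4 + (1/(A - 1*5) + 4)² = -4 + (1/(A - 5) + 4)² = -4 + (1/(-5 + A) + 4)² = -4 + (4 + 1/(-5 + A))²)
C = -22
(1762 + C) + B(x(-4, 0), l(-4, 1)) = (1762 - 22) + (-4 + (-19 + 4*(-4))²/(-5 - 4)²) = 1740 + (-4 + (-19 - 16)²/(-9)²) = 1740 + (-4 + (-35)²*(1/81)) = 1740 + (-4 + 1225*(1/81)) = 1740 + (-4 + 1225/81) = 1740 + 901/81 = 141841/81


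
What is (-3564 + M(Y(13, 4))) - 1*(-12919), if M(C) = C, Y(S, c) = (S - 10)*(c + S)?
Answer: 9406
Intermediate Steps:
Y(S, c) = (-10 + S)*(S + c)
(-3564 + M(Y(13, 4))) - 1*(-12919) = (-3564 + (13² - 10*13 - 10*4 + 13*4)) - 1*(-12919) = (-3564 + (169 - 130 - 40 + 52)) + 12919 = (-3564 + 51) + 12919 = -3513 + 12919 = 9406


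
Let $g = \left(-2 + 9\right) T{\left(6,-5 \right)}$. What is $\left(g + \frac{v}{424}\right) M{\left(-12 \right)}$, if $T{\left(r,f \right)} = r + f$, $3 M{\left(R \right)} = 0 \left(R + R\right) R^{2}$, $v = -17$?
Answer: $0$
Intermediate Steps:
$M{\left(R \right)} = 0$ ($M{\left(R \right)} = \frac{0 \left(R + R\right) R^{2}}{3} = \frac{0 \cdot 2 R R^{2}}{3} = \frac{0 R^{2}}{3} = \frac{1}{3} \cdot 0 = 0$)
$T{\left(r,f \right)} = f + r$
$g = 7$ ($g = \left(-2 + 9\right) \left(-5 + 6\right) = 7 \cdot 1 = 7$)
$\left(g + \frac{v}{424}\right) M{\left(-12 \right)} = \left(7 - \frac{17}{424}\right) 0 = \frac{2951}{424} \cdot 0 = 0$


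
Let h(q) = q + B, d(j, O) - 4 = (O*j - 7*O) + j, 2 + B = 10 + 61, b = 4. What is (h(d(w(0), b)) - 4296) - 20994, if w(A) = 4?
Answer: -25225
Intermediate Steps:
B = 69 (B = -2 + (10 + 61) = -2 + 71 = 69)
d(j, O) = 4 + j - 7*O + O*j (d(j, O) = 4 + ((O*j - 7*O) + j) = 4 + ((-7*O + O*j) + j) = 4 + (j - 7*O + O*j) = 4 + j - 7*O + O*j)
h(q) = 69 + q (h(q) = q + 69 = 69 + q)
(h(d(w(0), b)) - 4296) - 20994 = ((69 + (4 + 4 - 7*4 + 4*4)) - 4296) - 20994 = ((69 + (4 + 4 - 28 + 16)) - 4296) - 20994 = ((69 - 4) - 4296) - 20994 = (65 - 4296) - 20994 = -4231 - 20994 = -25225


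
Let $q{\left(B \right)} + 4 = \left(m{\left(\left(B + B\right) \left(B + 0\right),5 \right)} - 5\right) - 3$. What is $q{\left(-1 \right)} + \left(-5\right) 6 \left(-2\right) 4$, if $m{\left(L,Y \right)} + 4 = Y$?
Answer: $229$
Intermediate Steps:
$m{\left(L,Y \right)} = -4 + Y$
$q{\left(B \right)} = -11$ ($q{\left(B \right)} = -4 + \left(\left(\left(-4 + 5\right) - 5\right) - 3\right) = -4 + \left(\left(1 - 5\right) - 3\right) = -4 - 7 = -11$)
$q{\left(-1 \right)} + \left(-5\right) 6 \left(-2\right) 4 = -11 + \left(-5\right) 6 \left(-2\right) 4 = -11 + \left(-30\right) \left(-2\right) 4 = -11 + 60 \cdot 4 = -11 + 240 = 229$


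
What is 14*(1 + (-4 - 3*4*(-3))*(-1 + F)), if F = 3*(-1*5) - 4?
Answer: -8946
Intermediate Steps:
F = -19 (F = 3*(-5) - 4 = -15 - 4 = -19)
14*(1 + (-4 - 3*4*(-3))*(-1 + F)) = 14*(1 + (-4 - 3*4*(-3))*(-1 - 19)) = 14*(1 + (-4 - 12*(-3))*(-20)) = 14*(1 + (-4 - 1*(-36))*(-20)) = 14*(1 + (-4 + 36)*(-20)) = 14*(1 + 32*(-20)) = 14*(1 - 640) = 14*(-639) = -8946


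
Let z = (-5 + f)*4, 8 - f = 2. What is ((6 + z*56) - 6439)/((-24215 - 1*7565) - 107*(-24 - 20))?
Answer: 6209/27072 ≈ 0.22935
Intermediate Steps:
f = 6 (f = 8 - 1*2 = 8 - 2 = 6)
z = 4 (z = (-5 + 6)*4 = 1*4 = 4)
((6 + z*56) - 6439)/((-24215 - 1*7565) - 107*(-24 - 20)) = ((6 + 4*56) - 6439)/((-24215 - 1*7565) - 107*(-24 - 20)) = ((6 + 224) - 6439)/((-24215 - 7565) - 107*(-44)) = (230 - 6439)/(-31780 + 4708) = -6209/(-27072) = -6209*(-1/27072) = 6209/27072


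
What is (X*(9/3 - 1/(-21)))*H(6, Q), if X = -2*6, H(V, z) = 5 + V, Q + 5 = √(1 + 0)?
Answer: -2816/7 ≈ -402.29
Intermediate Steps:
Q = -4 (Q = -5 + √(1 + 0) = -5 + √1 = -5 + 1 = -4)
X = -12
(X*(9/3 - 1/(-21)))*H(6, Q) = (-12*(9/3 - 1/(-21)))*(5 + 6) = -12*(9*(⅓) - 1*(-1/21))*11 = -12*(3 + 1/21)*11 = -12*64/21*11 = -256/7*11 = -2816/7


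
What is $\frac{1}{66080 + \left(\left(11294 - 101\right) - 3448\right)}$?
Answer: $\frac{1}{73825} \approx 1.3546 \cdot 10^{-5}$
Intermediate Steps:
$\frac{1}{66080 + \left(\left(11294 - 101\right) - 3448\right)} = \frac{1}{66080 + \left(11193 - 3448\right)} = \frac{1}{66080 + 7745} = \frac{1}{73825}$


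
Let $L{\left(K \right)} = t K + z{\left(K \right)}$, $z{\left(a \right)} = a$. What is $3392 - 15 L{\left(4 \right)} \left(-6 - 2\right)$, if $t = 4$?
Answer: $5792$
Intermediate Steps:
$L{\left(K \right)} = 5 K$ ($L{\left(K \right)} = 4 K + K = 5 K$)
$3392 - 15 L{\left(4 \right)} \left(-6 - 2\right) = 3392 - 15 \cdot 5 \cdot 4 \left(-6 - 2\right) = 3392 - 15 \cdot 20 \left(-8\right) = 3392 - 300 \left(-8\right) = 3392 - -2400 = 3392 + 2400 = 5792$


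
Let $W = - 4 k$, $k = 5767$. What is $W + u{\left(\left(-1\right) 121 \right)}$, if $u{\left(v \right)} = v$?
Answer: $-23189$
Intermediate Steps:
$W = -23068$ ($W = \left(-4\right) 5767 = -23068$)
$W + u{\left(\left(-1\right) 121 \right)} = -23068 - 121 = -23189$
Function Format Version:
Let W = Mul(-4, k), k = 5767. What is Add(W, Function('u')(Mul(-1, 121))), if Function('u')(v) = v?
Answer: -23189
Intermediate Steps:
W = -23068 (W = Mul(-4, 5767) = -23068)
Add(W, Function('u')(Mul(-1, 121))) = Add(-23068, Mul(-1, 121)) = Add(-23068, -121) = -23189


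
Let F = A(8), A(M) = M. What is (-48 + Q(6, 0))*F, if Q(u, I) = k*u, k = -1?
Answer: -432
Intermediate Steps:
F = 8
Q(u, I) = -u
(-48 + Q(6, 0))*F = (-48 - 1*6)*8 = (-48 - 6)*8 = -54*8 = -432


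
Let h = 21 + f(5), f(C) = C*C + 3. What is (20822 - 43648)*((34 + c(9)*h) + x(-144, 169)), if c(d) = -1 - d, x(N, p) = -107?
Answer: 12851038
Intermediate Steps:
f(C) = 3 + C² (f(C) = C² + 3 = 3 + C²)
h = 49 (h = 21 + (3 + 5²) = 21 + (3 + 25) = 21 + 28 = 49)
(20822 - 43648)*((34 + c(9)*h) + x(-144, 169)) = (20822 - 43648)*((34 + (-1 - 1*9)*49) - 107) = -22826*((34 + (-1 - 9)*49) - 107) = -22826*((34 - 10*49) - 107) = -22826*((34 - 490) - 107) = -22826*(-456 - 107) = -22826*(-563) = 12851038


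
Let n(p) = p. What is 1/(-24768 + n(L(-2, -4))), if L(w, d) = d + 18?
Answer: -1/24754 ≈ -4.0398e-5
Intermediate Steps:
L(w, d) = 18 + d
1/(-24768 + n(L(-2, -4))) = 1/(-24768 + (18 - 4)) = 1/(-24768 + 14) = 1/(-24754) = -1/24754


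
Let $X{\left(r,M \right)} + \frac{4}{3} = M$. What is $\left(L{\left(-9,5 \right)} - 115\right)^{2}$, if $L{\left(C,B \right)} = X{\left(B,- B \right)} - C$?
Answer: $\frac{113569}{9} \approx 12619.0$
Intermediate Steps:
$X{\left(r,M \right)} = - \frac{4}{3} + M$
$L{\left(C,B \right)} = - \frac{4}{3} - B - C$ ($L{\left(C,B \right)} = \left(- \frac{4}{3} - B\right) - C = - \frac{4}{3} - B - C$)
$\left(L{\left(-9,5 \right)} - 115\right)^{2} = \left(\left(- \frac{4}{3} - 5 - -9\right) - 115\right)^{2} = \left(\left(- \frac{4}{3} - 5 + 9\right) - 115\right)^{2} = \left(\frac{8}{3} - 115\right)^{2} = \left(- \frac{337}{3}\right)^{2} = \frac{113569}{9}$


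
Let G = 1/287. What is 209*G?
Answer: 209/287 ≈ 0.72822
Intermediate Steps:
G = 1/287 ≈ 0.0034843
209*G = 209*(1/287) = 209/287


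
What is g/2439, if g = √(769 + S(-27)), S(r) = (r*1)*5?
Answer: √634/2439 ≈ 0.010324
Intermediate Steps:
S(r) = 5*r (S(r) = r*5 = 5*r)
g = √634 (g = √(769 + 5*(-27)) = √(769 - 135) = √634 ≈ 25.179)
g/2439 = √634/2439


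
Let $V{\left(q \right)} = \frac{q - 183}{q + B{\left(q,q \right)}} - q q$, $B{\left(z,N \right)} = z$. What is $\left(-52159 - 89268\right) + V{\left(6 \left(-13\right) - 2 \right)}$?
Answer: $- \frac{23652057}{160} \approx -1.4783 \cdot 10^{5}$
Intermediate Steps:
$V{\left(q \right)} = - q^{2} + \frac{-183 + q}{2 q}$ ($V{\left(q \right)} = \frac{q - 183}{q + q} - q q = \frac{-183 + q}{2 q} - q^{2} = - q^{2} + \frac{-183 + q}{2 q}$)
$\left(-52159 - 89268\right) + V{\left(6 \left(-13\right) - 2 \right)} = \left(-52159 - 89268\right) + \frac{-183 + \left(6 \left(-13\right) - 2\right) - 2 \left(6 \left(-13\right) - 2\right)^{3}}{2 \left(6 \left(-13\right) - 2\right)} = \left(-52159 - 89268\right) + \frac{-183 - 80 - 2 \left(-78 - 2\right)^{3}}{2 \left(-78 - 2\right)} = -141427 + \frac{-183 - 80 - 2 \left(-80\right)^{3}}{2 \left(-80\right)} = -141427 + \frac{1}{2} \left(- \frac{1}{80}\right) \left(-183 - 80 - -1024000\right) = -141427 + \frac{1}{2} \left(- \frac{1}{80}\right) \left(-183 - 80 + 1024000\right) = -141427 + \frac{1}{2} \left(- \frac{1}{80}\right) 1023737 = -141427 - \frac{1023737}{160} = - \frac{23652057}{160}$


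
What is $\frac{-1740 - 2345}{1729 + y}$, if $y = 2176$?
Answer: $- \frac{817}{781} \approx -1.0461$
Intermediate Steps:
$\frac{-1740 - 2345}{1729 + y} = \frac{-1740 - 2345}{1729 + 2176} = - \frac{4085}{3905} = \left(-4085\right) \frac{1}{3905} = - \frac{817}{781}$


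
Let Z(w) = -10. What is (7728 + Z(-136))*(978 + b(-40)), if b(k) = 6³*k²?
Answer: 2674889004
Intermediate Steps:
b(k) = 216*k²
(7728 + Z(-136))*(978 + b(-40)) = (7728 - 10)*(978 + 216*(-40)²) = 7718*(978 + 216*1600) = 7718*(978 + 345600) = 7718*346578 = 2674889004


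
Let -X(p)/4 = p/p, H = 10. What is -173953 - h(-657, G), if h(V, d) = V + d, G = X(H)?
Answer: -173292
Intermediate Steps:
X(p) = -4 (X(p) = -4*p/p = -4*1 = -4)
G = -4
-173953 - h(-657, G) = -173953 - (-657 - 4) = -173953 - 1*(-661) = -173953 + 661 = -173292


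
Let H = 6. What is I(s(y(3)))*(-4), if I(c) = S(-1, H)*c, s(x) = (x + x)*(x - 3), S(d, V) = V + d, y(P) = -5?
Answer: -1600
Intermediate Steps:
s(x) = 2*x*(-3 + x) (s(x) = (2*x)*(-3 + x) = 2*x*(-3 + x))
I(c) = 5*c (I(c) = (6 - 1)*c = 5*c)
I(s(y(3)))*(-4) = (5*(2*(-5)*(-3 - 5)))*(-4) = (5*(2*(-5)*(-8)))*(-4) = (5*80)*(-4) = 400*(-4) = -1600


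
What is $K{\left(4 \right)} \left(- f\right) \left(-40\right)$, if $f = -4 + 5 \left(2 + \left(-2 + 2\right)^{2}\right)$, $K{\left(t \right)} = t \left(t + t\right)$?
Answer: $7680$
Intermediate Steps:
$K{\left(t \right)} = 2 t^{2}$ ($K{\left(t \right)} = t 2 t = 2 t^{2}$)
$f = 6$ ($f = -4 + 5 \left(2 + 0^{2}\right) = -4 + 5 \left(2 + 0\right) = -4 + 5 \cdot 2 = -4 + 10 = 6$)
$K{\left(4 \right)} \left(- f\right) \left(-40\right) = 2 \cdot 4^{2} \left(\left(-1\right) 6\right) \left(-40\right) = 2 \cdot 16 \left(-6\right) \left(-40\right) = 32 \left(-6\right) \left(-40\right) = \left(-192\right) \left(-40\right) = 7680$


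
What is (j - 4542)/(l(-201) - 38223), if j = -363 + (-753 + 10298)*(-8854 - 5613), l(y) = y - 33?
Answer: 138092420/38457 ≈ 3590.8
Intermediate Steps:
l(y) = -33 + y
j = -138087878 (j = -363 + 9545*(-14467) = -363 - 138087515 = -138087878)
(j - 4542)/(l(-201) - 38223) = (-138087878 - 4542)/((-33 - 201) - 38223) = -138092420/(-234 - 38223) = -138092420/(-38457) = -138092420*(-1/38457) = 138092420/38457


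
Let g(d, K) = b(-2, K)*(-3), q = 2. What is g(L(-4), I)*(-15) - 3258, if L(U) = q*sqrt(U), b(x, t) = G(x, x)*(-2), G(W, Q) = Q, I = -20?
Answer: -3078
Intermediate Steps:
b(x, t) = -2*x (b(x, t) = x*(-2) = -2*x)
L(U) = 2*sqrt(U)
g(d, K) = -12 (g(d, K) = -2*(-2)*(-3) = 4*(-3) = -12)
g(L(-4), I)*(-15) - 3258 = -12*(-15) - 3258 = 180 - 3258 = -3078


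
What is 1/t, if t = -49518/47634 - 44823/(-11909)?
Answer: 94545551/257564820 ≈ 0.36707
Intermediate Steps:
t = 257564820/94545551 (t = -49518*1/47634 - 44823*(-1/11909) = -8253/7939 + 44823/11909 = 257564820/94545551 ≈ 2.7242)
1/t = 1/(257564820/94545551) = 94545551/257564820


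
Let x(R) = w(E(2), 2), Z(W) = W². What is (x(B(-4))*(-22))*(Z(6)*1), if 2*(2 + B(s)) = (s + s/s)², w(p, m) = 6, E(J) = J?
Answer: -4752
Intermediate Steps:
B(s) = -2 + (1 + s)²/2 (B(s) = -2 + (s + s/s)²/2 = -2 + (s + 1)²/2 = -2 + (1 + s)²/2)
x(R) = 6
(x(B(-4))*(-22))*(Z(6)*1) = (6*(-22))*(6²*1) = -4752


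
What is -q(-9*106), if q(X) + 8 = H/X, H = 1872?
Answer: 528/53 ≈ 9.9623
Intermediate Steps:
q(X) = -8 + 1872/X
-q(-9*106) = -(-8 + 1872/((-9*106))) = -(-8 + 1872/(-954)) = -(-8 + 1872*(-1/954)) = -(-8 - 104/53) = -1*(-528/53) = 528/53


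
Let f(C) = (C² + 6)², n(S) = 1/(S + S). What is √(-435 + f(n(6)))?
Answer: 7*I*√168815/144 ≈ 19.973*I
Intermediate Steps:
n(S) = 1/(2*S)
f(C) = (6 + C²)²
√(-435 + f(n(6))) = √(-435 + (6 + ((½)/6)²)²) = √(-435 + (6 + ((½)*(⅙))²)²) = √(-435 + (6 + (1/12)²)²) = √(-435 + (6 + 1/144)²) = √(-435 + (865/144)²) = √(-435 + 748225/20736) = √(-8271935/20736) = 7*I*√168815/144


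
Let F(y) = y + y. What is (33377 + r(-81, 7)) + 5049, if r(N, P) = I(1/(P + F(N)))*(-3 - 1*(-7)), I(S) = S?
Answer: 5956026/155 ≈ 38426.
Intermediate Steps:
F(y) = 2*y
r(N, P) = 4/(P + 2*N) (r(N, P) = (-3 - 1*(-7))/(P + 2*N) = (-3 + 7)/(P + 2*N) = 4/(P + 2*N))
(33377 + r(-81, 7)) + 5049 = (33377 + 4/(7 + 2*(-81))) + 5049 = (33377 + 4/(7 - 162)) + 5049 = (33377 + 4/(-155)) + 5049 = (33377 + 4*(-1/155)) + 5049 = (33377 - 4/155) + 5049 = 5173431/155 + 5049 = 5956026/155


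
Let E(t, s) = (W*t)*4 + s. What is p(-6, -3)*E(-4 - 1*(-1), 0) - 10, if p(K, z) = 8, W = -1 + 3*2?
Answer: -490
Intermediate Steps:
W = 5 (W = -1 + 6 = 5)
E(t, s) = s + 20*t (E(t, s) = (5*t)*4 + s = 20*t + s = s + 20*t)
p(-6, -3)*E(-4 - 1*(-1), 0) - 10 = 8*(0 + 20*(-4 - 1*(-1))) - 10 = 8*(0 + 20*(-4 + 1)) - 10 = 8*(0 + 20*(-3)) - 10 = 8*(0 - 60) - 10 = 8*(-60) - 10 = -480 - 10 = -490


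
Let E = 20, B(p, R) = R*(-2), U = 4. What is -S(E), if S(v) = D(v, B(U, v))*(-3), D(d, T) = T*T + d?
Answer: 4860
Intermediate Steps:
B(p, R) = -2*R
D(d, T) = d + T² (D(d, T) = T² + d = d + T²)
S(v) = -12*v² - 3*v (S(v) = (v + (-2*v)²)*(-3) = (v + 4*v²)*(-3) = -12*v² - 3*v)
-S(E) = -3*20*(-1 - 4*20) = -3*20*(-1 - 80) = -3*20*(-81) = -1*(-4860) = 4860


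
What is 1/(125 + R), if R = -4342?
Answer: -1/4217 ≈ -0.00023714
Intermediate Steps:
1/(125 + R) = 1/(125 - 4342) = 1/(-4217) = -1/4217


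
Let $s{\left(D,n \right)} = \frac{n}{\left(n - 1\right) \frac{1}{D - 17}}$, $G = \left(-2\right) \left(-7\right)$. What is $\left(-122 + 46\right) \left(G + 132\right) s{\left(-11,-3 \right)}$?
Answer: $233016$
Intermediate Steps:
$G = 14$
$s{\left(D,n \right)} = \frac{n \left(-17 + D\right)}{-1 + n}$ ($s{\left(D,n \right)} = \frac{n}{\left(-1 + n\right) \frac{1}{-17 + D}} = \frac{n}{\frac{1}{-17 + D} \left(-1 + n\right)} = n \frac{-17 + D}{-1 + n} = \frac{n \left(-17 + D\right)}{-1 + n}$)
$\left(-122 + 46\right) \left(G + 132\right) s{\left(-11,-3 \right)} = \left(-122 + 46\right) \left(14 + 132\right) \left(- \frac{3 \left(-17 - 11\right)}{-1 - 3}\right) = \left(-76\right) 146 \left(\left(-3\right) \frac{1}{-4} \left(-28\right)\right) = - 11096 \left(\left(-3\right) \left(- \frac{1}{4}\right) \left(-28\right)\right) = \left(-11096\right) \left(-21\right) = 233016$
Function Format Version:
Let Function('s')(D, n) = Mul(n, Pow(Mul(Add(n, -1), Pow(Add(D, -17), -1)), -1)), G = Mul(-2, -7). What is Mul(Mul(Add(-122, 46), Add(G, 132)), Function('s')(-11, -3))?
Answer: 233016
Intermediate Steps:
G = 14
Function('s')(D, n) = Mul(n, Pow(Add(-1, n), -1), Add(-17, D)) (Function('s')(D, n) = Mul(n, Pow(Mul(Add(-1, n), Pow(Add(-17, D), -1)), -1)) = Mul(n, Pow(Mul(Pow(Add(-17, D), -1), Add(-1, n)), -1)) = Mul(n, Mul(Pow(Add(-1, n), -1), Add(-17, D))) = Mul(n, Pow(Add(-1, n), -1), Add(-17, D)))
Mul(Mul(Add(-122, 46), Add(G, 132)), Function('s')(-11, -3)) = Mul(Mul(Add(-122, 46), Add(14, 132)), Mul(-3, Pow(Add(-1, -3), -1), Add(-17, -11))) = Mul(Mul(-76, 146), Mul(-3, Pow(-4, -1), -28)) = Mul(-11096, Mul(-3, Rational(-1, 4), -28)) = Mul(-11096, -21) = 233016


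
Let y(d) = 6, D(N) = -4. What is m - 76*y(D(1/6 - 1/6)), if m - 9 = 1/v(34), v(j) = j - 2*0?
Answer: -15197/34 ≈ -446.97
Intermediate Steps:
v(j) = j (v(j) = j + 0 = j)
m = 307/34 (m = 9 + 1/34 = 307/34 ≈ 9.0294)
m - 76*y(D(1/6 - 1/6)) = 307/34 - 76*6 = 307/34 - 1*456 = 307/34 - 456 = -15197/34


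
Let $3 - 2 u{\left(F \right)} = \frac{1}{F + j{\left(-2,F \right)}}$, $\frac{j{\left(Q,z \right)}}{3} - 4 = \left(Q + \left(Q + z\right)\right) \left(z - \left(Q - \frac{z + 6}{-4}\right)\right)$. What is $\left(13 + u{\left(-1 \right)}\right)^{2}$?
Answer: $\frac{2913849}{13924} \approx 209.27$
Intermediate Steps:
$j{\left(Q,z \right)} = 12 + 3 \left(z + 2 Q\right) \left(- \frac{3}{2} - Q + \frac{3 z}{4}\right)$ ($j{\left(Q,z \right)} = 12 + 3 \left(Q + \left(Q + z\right)\right) \left(z - \left(Q - \frac{z + 6}{-4}\right)\right) = 12 + 3 \left(z + 2 Q\right) \left(z - \left(Q - \left(6 + z\right) \left(- \frac{1}{4}\right)\right)\right) = 12 + 3 \left(z + 2 Q\right) \left(z - \left(\frac{3}{2} + Q + \frac{z}{4}\right)\right) = 12 + 3 \left(z + 2 Q\right) \left(- \frac{3}{2} - Q + \frac{3 z}{4}\right)$)
$u{\left(F \right)} = \frac{3}{2} - \frac{1}{2 \left(6 - \frac{13 F}{2} + \frac{9 F^{2}}{4}\right)}$ ($u{\left(F \right)} = \frac{3}{2} - \frac{1}{2 \left(F + \left(12 - -18 - 6 \left(-2\right)^{2} - \frac{9 F}{2} + \frac{9 F^{2}}{4} + \frac{3}{2} \left(-2\right) F\right)\right)} = \frac{3}{2} - \frac{1}{2 \left(F + \left(12 + 18 - 24 - \frac{9 F}{2} + \frac{9 F^{2}}{4} - 3 F\right)\right)} = \frac{3}{2} - \frac{1}{2 \left(F + \left(6 - \frac{15 F}{2} + \frac{9 F^{2}}{4}\right)\right)} = \frac{3}{2} - \frac{1}{2 \left(6 - \frac{13 F}{2} + \frac{9 F^{2}}{4}\right)}$)
$\left(13 + u{\left(-1 \right)}\right)^{2} = \left(13 + \frac{68 - -78 + 27 \left(-1\right)^{2}}{2 \left(24 - -26 + 9 \left(-1\right)^{2}\right)}\right)^{2} = \left(13 + \frac{68 + 78 + 27 \cdot 1}{2 \left(24 + 26 + 9 \cdot 1\right)}\right)^{2} = \left(13 + \frac{68 + 78 + 27}{2 \left(24 + 26 + 9\right)}\right)^{2} = \left(13 + \frac{1}{2} \cdot \frac{1}{59} \cdot 173\right)^{2} = \left(13 + \frac{173}{118}\right)^{2} = \left(\frac{1707}{118}\right)^{2} = \frac{2913849}{13924}$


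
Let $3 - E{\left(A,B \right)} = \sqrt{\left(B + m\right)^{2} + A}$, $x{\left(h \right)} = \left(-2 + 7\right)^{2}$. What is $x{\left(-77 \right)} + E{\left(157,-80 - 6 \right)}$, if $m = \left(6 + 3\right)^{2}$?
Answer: $28 - \sqrt{182} \approx 14.509$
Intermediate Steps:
$m = 81$ ($m = 9^{2} = 81$)
$x{\left(h \right)} = 25$ ($x{\left(h \right)} = 5^{2} = 25$)
$E{\left(A,B \right)} = 3 - \sqrt{A + \left(81 + B\right)^{2}}$ ($E{\left(A,B \right)} = 3 - \sqrt{\left(B + 81\right)^{2} + A} = 3 - \sqrt{\left(81 + B\right)^{2} + A} = 3 - \sqrt{A + \left(81 + B\right)^{2}}$)
$x{\left(-77 \right)} + E{\left(157,-80 - 6 \right)} = 25 + \left(3 - \sqrt{157 + \left(81 - 86\right)^{2}}\right) = 25 + \left(3 - \sqrt{157 + \left(-5\right)^{2}}\right) = 25 + \left(3 - \sqrt{157 + 25}\right) = 25 + \left(3 - \sqrt{182}\right) = 28 - \sqrt{182}$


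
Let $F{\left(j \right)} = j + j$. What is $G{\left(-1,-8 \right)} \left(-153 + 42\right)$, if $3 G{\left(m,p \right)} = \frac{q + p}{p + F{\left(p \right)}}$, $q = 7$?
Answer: $- \frac{37}{24} \approx -1.5417$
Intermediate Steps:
$F{\left(j \right)} = 2 j$
$G{\left(m,p \right)} = \frac{7 + p}{9 p}$ ($G{\left(m,p \right)} = \frac{\left(7 + p\right) \frac{1}{p + 2 p}}{3} = \frac{\left(7 + p\right) \frac{1}{3 p}}{3} = \frac{\frac{1}{3} \frac{1}{p} \left(7 + p\right)}{3} = \frac{7 + p}{9 p}$)
$G{\left(-1,-8 \right)} \left(-153 + 42\right) = \frac{7 - 8}{9 \left(-8\right)} \left(-153 + 42\right) = \frac{1}{9} \left(- \frac{1}{8}\right) \left(-1\right) \left(-111\right) = \frac{1}{72} \left(-111\right) = - \frac{37}{24}$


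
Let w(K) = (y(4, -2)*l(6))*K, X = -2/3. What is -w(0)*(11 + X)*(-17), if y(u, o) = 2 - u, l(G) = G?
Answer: 0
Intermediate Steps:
X = -2/3 (X = -2*1/3 = -2/3 ≈ -0.66667)
w(K) = -12*K (w(K) = ((2 - 1*4)*6)*K = ((2 - 4)*6)*K = (-2*6)*K = -12*K)
-w(0)*(11 + X)*(-17) = -(-12*0)*(11 - 2/3)*(-17) = -0*(31/3)*(-17) = -0*(-17) = -1*0 = 0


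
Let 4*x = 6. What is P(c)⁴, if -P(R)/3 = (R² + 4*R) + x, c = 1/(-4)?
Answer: 531441/65536 ≈ 8.1091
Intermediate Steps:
x = 3/2 (x = (¼)*6 = 3/2 ≈ 1.5000)
c = -¼ (c = 1*(-¼) = -¼ ≈ -0.25000)
P(R) = -9/2 - 12*R - 3*R² (P(R) = -3*((R² + 4*R) + 3/2) = -3*(3/2 + R² + 4*R) = -9/2 - 12*R - 3*R²)
P(c)⁴ = (-9/2 - 12*(-¼) - 3*(-¼)²)⁴ = (-9/2 + 3 - 3*1/16)⁴ = (-9/2 + 3 - 3/16)⁴ = (-27/16)⁴ = 531441/65536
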